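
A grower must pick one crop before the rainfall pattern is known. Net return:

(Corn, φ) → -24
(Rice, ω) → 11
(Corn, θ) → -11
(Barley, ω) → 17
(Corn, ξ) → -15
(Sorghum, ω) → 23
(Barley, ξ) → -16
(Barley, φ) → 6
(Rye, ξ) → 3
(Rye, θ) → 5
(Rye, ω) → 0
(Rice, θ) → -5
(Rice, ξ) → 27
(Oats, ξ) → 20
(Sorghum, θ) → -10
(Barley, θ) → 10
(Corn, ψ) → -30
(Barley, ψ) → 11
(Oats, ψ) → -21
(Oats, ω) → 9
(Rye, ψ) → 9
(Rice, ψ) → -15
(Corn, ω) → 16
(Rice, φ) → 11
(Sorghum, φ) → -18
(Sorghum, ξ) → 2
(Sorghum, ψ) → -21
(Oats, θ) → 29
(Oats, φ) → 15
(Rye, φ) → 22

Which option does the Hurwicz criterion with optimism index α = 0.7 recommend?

Barley: 0.7·17 + 0.3·(-16) = 7.1
Sorghum: 0.7·23 + 0.3·(-21) = 9.8
Rice: 0.7·27 + 0.3·(-15) = 14.4
Corn: 0.7·16 + 0.3·(-30) = 2.2
Oats: 0.7·29 + 0.3·(-21) = 14
Rye: 0.7·22 + 0.3·0 = 15.4
Highest Hurwicz score = 15.4 → Rye.

Rye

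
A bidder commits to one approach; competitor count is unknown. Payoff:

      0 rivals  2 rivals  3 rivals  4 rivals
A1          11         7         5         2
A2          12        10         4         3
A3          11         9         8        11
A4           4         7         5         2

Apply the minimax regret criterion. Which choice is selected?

A3

Column bests: 0 rivals=12, 2 rivals=10, 3 rivals=8, 4 rivals=11.
A1 regrets: 1, 3, 3, 9 → max 9
A2 regrets: 0, 0, 4, 8 → max 8
A3 regrets: 1, 1, 0, 0 → max 1
A4 regrets: 8, 3, 3, 9 → max 9
Smallest max regret = 1 → A3.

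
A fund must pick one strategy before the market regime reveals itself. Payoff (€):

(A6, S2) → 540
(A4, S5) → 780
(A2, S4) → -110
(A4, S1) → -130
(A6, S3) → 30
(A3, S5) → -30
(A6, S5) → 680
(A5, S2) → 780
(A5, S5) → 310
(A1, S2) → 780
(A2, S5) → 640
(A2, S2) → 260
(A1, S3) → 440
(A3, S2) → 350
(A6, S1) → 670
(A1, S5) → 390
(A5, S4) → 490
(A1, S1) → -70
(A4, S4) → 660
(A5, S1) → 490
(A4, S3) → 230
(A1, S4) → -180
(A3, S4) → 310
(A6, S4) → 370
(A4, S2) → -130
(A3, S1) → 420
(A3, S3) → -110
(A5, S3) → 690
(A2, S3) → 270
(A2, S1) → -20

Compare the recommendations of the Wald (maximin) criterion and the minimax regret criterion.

maximin → A5; minimax regret → A5 (agree)

Row minima: A1=-180, A2=-110, A3=-110, A4=-130, A5=310, A6=30
Best worst-case = 310 → A5.
Column bests: S1=670, S2=780, S3=690, S4=660, S5=780.
A1 regrets: 740, 0, 250, 840, 390 → max 840
A2 regrets: 690, 520, 420, 770, 140 → max 770
A3 regrets: 250, 430, 800, 350, 810 → max 810
A4 regrets: 800, 910, 460, 0, 0 → max 910
A5 regrets: 180, 0, 0, 170, 470 → max 470
A6 regrets: 0, 240, 660, 290, 100 → max 660
Smallest max regret = 470 → A5.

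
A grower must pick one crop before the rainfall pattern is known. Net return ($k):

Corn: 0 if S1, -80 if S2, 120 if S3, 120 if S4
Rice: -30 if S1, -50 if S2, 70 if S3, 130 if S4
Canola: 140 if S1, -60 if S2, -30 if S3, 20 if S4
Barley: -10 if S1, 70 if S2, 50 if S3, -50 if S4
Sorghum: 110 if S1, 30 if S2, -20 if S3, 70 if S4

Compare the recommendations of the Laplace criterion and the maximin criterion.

Row averages: Corn=40, Rice=30, Canola=17.5, Barley=15, Sorghum=47.5
Highest average = 47.5 → Sorghum.
Row minima: Corn=-80, Rice=-50, Canola=-60, Barley=-50, Sorghum=-20
Best worst-case = -20 → Sorghum.

laplace → Sorghum; maximin → Sorghum (agree)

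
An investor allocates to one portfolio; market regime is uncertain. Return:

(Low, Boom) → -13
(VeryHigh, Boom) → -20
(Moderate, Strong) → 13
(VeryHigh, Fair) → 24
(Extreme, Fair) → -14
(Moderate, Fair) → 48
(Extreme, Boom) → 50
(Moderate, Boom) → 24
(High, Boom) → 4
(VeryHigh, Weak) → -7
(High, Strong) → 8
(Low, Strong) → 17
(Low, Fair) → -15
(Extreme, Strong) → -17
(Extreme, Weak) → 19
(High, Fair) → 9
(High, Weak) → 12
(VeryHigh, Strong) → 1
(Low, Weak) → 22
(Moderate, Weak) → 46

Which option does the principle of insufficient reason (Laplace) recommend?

Moderate

Row averages: Low=2.75, Moderate=32.75, High=8.25, VeryHigh=-0.5, Extreme=9.5
Highest average = 32.75 → Moderate.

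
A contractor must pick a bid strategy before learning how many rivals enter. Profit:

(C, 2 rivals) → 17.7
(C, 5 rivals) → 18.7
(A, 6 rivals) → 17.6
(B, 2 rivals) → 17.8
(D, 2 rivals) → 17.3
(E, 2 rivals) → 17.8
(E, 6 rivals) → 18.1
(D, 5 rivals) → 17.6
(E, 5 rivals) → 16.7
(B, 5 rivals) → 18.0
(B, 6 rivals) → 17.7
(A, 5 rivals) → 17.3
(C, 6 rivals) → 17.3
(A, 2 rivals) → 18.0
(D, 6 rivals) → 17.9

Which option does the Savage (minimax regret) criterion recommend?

B

Column bests: 2 rivals=18.0, 5 rivals=18.7, 6 rivals=18.1.
A regrets: 0.0, 1.4, 0.5 → max 1.4
B regrets: 0.2, 0.7, 0.4 → max 0.7
C regrets: 0.3, 0.0, 0.8 → max 0.8
D regrets: 0.7, 1.1, 0.2 → max 1.1
E regrets: 0.2, 2.0, 0.0 → max 2.0
Smallest max regret = 0.7 → B.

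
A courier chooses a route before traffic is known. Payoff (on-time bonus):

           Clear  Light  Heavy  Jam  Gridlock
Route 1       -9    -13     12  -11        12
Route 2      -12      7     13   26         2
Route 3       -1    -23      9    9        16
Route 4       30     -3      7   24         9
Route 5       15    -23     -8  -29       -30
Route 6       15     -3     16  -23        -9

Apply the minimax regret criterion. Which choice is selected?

Route 4

Column bests: Clear=30, Light=7, Heavy=16, Jam=26, Gridlock=16.
Route 1 regrets: 39, 20, 4, 37, 4 → max 39
Route 2 regrets: 42, 0, 3, 0, 14 → max 42
Route 3 regrets: 31, 30, 7, 17, 0 → max 31
Route 4 regrets: 0, 10, 9, 2, 7 → max 10
Route 5 regrets: 15, 30, 24, 55, 46 → max 55
Route 6 regrets: 15, 10, 0, 49, 25 → max 49
Smallest max regret = 10 → Route 4.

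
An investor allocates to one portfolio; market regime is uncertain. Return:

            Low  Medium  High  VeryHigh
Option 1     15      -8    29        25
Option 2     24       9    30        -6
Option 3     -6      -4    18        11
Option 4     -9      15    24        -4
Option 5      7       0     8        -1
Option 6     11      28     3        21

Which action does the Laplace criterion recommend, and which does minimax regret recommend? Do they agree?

laplace → Option 6; minimax regret → Option 6 (agree)

Row averages: Option 1=15.25, Option 2=14.25, Option 3=4.75, Option 4=6.5, Option 5=3.5, Option 6=15.75
Highest average = 15.75 → Option 6.
Column bests: Low=24, Medium=28, High=30, VeryHigh=25.
Option 1 regrets: 9, 36, 1, 0 → max 36
Option 2 regrets: 0, 19, 0, 31 → max 31
Option 3 regrets: 30, 32, 12, 14 → max 32
Option 4 regrets: 33, 13, 6, 29 → max 33
Option 5 regrets: 17, 28, 22, 26 → max 28
Option 6 regrets: 13, 0, 27, 4 → max 27
Smallest max regret = 27 → Option 6.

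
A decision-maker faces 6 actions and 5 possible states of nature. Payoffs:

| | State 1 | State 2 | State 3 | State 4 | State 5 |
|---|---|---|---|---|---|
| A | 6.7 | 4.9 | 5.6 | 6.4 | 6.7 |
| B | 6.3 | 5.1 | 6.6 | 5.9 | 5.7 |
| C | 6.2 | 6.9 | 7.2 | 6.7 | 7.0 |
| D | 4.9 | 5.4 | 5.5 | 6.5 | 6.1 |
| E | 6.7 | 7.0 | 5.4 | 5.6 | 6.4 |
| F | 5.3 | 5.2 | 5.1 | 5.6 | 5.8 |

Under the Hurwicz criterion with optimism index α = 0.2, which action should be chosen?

C

A: 0.2·6.7 + 0.8·4.9 = 5.26
B: 0.2·6.6 + 0.8·5.1 = 5.4
C: 0.2·7.2 + 0.8·6.2 = 6.4
D: 0.2·6.5 + 0.8·4.9 = 5.22
E: 0.2·7.0 + 0.8·5.4 = 5.72
F: 0.2·5.8 + 0.8·5.1 = 5.24
Highest Hurwicz score = 6.4 → C.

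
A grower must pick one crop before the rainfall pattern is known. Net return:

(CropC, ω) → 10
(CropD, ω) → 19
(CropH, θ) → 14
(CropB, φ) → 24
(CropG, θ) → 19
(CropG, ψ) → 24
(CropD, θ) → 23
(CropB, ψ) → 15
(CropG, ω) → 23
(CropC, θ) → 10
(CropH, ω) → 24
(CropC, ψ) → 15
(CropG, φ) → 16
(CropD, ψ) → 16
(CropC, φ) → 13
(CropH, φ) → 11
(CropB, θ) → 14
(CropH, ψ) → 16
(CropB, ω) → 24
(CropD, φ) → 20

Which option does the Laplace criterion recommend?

CropG

Row averages: CropG=20.5, CropB=19.25, CropD=19.5, CropH=16.25, CropC=12
Highest average = 20.5 → CropG.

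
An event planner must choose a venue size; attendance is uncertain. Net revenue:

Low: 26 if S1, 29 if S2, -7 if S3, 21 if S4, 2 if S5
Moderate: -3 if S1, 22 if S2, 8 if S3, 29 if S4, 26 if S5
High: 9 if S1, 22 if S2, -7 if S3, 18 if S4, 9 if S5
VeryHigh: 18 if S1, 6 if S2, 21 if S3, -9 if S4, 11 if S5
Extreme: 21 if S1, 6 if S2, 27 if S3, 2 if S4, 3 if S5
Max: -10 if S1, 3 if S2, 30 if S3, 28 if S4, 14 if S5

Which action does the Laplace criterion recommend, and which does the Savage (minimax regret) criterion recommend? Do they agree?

laplace → Moderate; minimax regret → Extreme (disagree)

Row averages: Low=14.2, Moderate=16.4, High=10.2, VeryHigh=9.4, Extreme=11.8, Max=13
Highest average = 16.4 → Moderate.
Column bests: S1=26, S2=29, S3=30, S4=29, S5=26.
Low regrets: 0, 0, 37, 8, 24 → max 37
Moderate regrets: 29, 7, 22, 0, 0 → max 29
High regrets: 17, 7, 37, 11, 17 → max 37
VeryHigh regrets: 8, 23, 9, 38, 15 → max 38
Extreme regrets: 5, 23, 3, 27, 23 → max 27
Max regrets: 36, 26, 0, 1, 12 → max 36
Smallest max regret = 27 → Extreme.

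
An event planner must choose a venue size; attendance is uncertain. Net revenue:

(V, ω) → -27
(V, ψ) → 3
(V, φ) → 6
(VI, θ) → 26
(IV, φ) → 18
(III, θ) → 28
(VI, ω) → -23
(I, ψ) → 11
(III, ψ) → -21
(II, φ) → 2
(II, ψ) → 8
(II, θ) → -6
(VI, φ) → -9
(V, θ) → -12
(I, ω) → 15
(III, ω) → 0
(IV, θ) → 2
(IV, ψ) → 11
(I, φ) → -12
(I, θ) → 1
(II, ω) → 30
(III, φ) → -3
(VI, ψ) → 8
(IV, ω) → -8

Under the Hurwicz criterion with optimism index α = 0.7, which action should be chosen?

I: 0.7·15 + 0.3·(-12) = 6.9
II: 0.7·30 + 0.3·(-6) = 19.2
III: 0.7·28 + 0.3·(-21) = 13.3
IV: 0.7·18 + 0.3·(-8) = 10.2
V: 0.7·6 + 0.3·(-27) = -3.9
VI: 0.7·26 + 0.3·(-23) = 11.3
Highest Hurwicz score = 19.2 → II.

II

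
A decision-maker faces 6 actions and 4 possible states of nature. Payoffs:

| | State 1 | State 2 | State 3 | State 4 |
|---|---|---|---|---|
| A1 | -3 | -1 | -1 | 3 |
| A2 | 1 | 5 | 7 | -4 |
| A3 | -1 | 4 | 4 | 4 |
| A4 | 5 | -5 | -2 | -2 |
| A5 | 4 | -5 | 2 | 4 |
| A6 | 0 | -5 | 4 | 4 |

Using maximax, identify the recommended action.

Row maxima: A1=3, A2=7, A3=4, A4=5, A5=4, A6=4
Best best-case = 7 → A2.

A2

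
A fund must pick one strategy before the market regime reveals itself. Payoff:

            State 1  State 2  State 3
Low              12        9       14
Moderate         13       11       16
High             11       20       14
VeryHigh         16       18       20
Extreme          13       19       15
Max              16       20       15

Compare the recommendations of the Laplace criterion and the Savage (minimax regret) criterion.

Row averages: Low=35/3, Moderate=40/3, High=15, VeryHigh=18, Extreme=47/3, Max=17
Highest average = 18 → VeryHigh.
Column bests: State 1=16, State 2=20, State 3=20.
Low regrets: 4, 11, 6 → max 11
Moderate regrets: 3, 9, 4 → max 9
High regrets: 5, 0, 6 → max 6
VeryHigh regrets: 0, 2, 0 → max 2
Extreme regrets: 3, 1, 5 → max 5
Max regrets: 0, 0, 5 → max 5
Smallest max regret = 2 → VeryHigh.

laplace → VeryHigh; minimax regret → VeryHigh (agree)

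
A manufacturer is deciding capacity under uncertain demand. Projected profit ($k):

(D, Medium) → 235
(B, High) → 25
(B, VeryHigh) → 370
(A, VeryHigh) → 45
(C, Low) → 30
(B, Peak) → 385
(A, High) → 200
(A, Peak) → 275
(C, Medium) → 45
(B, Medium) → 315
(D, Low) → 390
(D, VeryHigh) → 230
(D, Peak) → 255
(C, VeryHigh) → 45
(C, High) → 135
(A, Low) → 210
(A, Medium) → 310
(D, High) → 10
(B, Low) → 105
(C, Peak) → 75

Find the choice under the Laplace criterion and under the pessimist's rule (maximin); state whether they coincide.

Row averages: A=208, B=240, C=66, D=224
Highest average = 240 → B.
Row minima: A=45, B=25, C=30, D=10
Best worst-case = 45 → A.

laplace → B; maximin → A (disagree)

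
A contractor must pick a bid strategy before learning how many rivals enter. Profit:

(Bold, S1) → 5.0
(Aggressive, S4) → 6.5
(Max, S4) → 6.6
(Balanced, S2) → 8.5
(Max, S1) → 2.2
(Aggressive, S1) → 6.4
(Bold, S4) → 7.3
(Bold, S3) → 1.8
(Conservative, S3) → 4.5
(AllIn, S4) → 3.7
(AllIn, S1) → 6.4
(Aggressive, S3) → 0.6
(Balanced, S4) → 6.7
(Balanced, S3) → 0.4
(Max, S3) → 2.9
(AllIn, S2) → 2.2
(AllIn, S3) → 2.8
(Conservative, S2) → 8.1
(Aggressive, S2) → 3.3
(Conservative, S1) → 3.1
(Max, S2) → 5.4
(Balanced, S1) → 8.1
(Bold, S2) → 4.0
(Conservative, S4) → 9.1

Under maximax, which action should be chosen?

Row maxima: Conservative=9.1, Balanced=8.5, Aggressive=6.5, Bold=7.3, AllIn=6.4, Max=6.6
Best best-case = 9.1 → Conservative.

Conservative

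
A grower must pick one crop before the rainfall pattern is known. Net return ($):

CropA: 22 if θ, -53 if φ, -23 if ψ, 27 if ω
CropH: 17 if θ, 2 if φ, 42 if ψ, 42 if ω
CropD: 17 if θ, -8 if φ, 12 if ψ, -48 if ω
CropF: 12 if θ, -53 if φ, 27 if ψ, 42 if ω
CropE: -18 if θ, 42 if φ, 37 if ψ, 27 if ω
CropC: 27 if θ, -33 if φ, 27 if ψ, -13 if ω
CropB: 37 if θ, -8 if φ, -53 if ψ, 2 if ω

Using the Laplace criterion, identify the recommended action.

Row averages: CropA=-6.75, CropH=25.75, CropD=-6.75, CropF=7, CropE=22, CropC=2, CropB=-5.5
Highest average = 25.75 → CropH.

CropH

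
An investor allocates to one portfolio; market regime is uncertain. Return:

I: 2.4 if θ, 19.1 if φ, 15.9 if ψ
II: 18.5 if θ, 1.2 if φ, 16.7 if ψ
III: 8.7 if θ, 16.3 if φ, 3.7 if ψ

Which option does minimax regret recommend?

III

Column bests: θ=18.5, φ=19.1, ψ=16.7.
I regrets: 16.1, 0.0, 0.8 → max 16.1
II regrets: 0.0, 17.9, 0.0 → max 17.9
III regrets: 9.8, 2.8, 13.0 → max 13.0
Smallest max regret = 13.0 → III.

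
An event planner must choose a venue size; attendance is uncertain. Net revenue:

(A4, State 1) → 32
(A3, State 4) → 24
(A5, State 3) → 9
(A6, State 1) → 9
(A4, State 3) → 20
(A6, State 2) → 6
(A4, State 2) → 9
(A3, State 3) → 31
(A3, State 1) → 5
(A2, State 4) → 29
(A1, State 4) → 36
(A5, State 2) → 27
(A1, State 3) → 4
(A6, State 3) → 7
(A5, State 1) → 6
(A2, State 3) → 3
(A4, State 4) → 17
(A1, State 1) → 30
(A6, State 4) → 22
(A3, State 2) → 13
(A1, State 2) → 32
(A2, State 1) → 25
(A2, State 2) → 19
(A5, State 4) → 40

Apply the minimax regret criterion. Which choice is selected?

Column bests: State 1=32, State 2=32, State 3=31, State 4=40.
A1 regrets: 2, 0, 27, 4 → max 27
A2 regrets: 7, 13, 28, 11 → max 28
A3 regrets: 27, 19, 0, 16 → max 27
A4 regrets: 0, 23, 11, 23 → max 23
A5 regrets: 26, 5, 22, 0 → max 26
A6 regrets: 23, 26, 24, 18 → max 26
Smallest max regret = 23 → A4.

A4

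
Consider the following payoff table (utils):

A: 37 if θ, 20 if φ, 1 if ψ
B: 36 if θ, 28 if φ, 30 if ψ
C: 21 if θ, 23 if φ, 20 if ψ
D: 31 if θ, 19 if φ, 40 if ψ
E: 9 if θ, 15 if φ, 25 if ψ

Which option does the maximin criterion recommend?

Row minima: A=1, B=28, C=20, D=19, E=9
Best worst-case = 28 → B.

B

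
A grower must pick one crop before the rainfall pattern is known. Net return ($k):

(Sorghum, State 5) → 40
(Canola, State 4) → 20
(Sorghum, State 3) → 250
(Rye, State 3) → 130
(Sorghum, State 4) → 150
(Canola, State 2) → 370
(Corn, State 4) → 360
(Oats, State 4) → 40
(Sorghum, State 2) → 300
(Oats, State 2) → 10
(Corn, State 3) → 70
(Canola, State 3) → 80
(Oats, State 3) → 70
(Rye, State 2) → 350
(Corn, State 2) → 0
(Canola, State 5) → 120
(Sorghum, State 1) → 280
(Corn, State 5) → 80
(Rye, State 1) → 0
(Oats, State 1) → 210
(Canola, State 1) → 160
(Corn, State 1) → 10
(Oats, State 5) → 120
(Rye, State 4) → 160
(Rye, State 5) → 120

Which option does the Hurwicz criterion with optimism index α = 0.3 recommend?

Canola

Sorghum: 0.3·300 + 0.7·40 = 118
Rye: 0.3·350 + 0.7·0 = 105
Oats: 0.3·210 + 0.7·10 = 70
Canola: 0.3·370 + 0.7·20 = 125
Corn: 0.3·360 + 0.7·0 = 108
Highest Hurwicz score = 125 → Canola.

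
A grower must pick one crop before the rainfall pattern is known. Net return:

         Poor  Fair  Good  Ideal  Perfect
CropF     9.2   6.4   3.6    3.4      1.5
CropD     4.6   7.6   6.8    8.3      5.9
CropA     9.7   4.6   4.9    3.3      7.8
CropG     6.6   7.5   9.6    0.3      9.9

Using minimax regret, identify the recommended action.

Column bests: Poor=9.7, Fair=7.6, Good=9.6, Ideal=8.3, Perfect=9.9.
CropF regrets: 0.5, 1.2, 6.0, 4.9, 8.4 → max 8.4
CropD regrets: 5.1, 0.0, 2.8, 0.0, 4.0 → max 5.1
CropA regrets: 0.0, 3.0, 4.7, 5.0, 2.1 → max 5.0
CropG regrets: 3.1, 0.1, 0.0, 8.0, 0.0 → max 8.0
Smallest max regret = 5.0 → CropA.

CropA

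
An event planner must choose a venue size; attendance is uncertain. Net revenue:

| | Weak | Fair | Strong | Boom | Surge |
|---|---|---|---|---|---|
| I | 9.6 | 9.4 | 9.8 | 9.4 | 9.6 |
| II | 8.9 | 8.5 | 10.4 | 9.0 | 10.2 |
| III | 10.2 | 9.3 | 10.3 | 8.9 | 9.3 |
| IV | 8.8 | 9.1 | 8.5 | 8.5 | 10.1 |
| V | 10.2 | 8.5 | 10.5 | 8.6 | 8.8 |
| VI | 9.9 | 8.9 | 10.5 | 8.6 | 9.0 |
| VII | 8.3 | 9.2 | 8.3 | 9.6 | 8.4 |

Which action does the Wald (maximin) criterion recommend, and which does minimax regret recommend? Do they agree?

Row minima: I=9.4, II=8.5, III=8.9, IV=8.5, V=8.5, VI=8.6, VII=8.3
Best worst-case = 9.4 → I.
Column bests: Weak=10.2, Fair=9.4, Strong=10.5, Boom=9.6, Surge=10.2.
I regrets: 0.6, 0.0, 0.7, 0.2, 0.6 → max 0.7
II regrets: 1.3, 0.9, 0.1, 0.6, 0.0 → max 1.3
III regrets: 0.0, 0.1, 0.2, 0.7, 0.9 → max 0.9
IV regrets: 1.4, 0.3, 2.0, 1.1, 0.1 → max 2.0
V regrets: 0.0, 0.9, 0.0, 1.0, 1.4 → max 1.4
VI regrets: 0.3, 0.5, 0.0, 1.0, 1.2 → max 1.2
VII regrets: 1.9, 0.2, 2.2, 0.0, 1.8 → max 2.2
Smallest max regret = 0.7 → I.

maximin → I; minimax regret → I (agree)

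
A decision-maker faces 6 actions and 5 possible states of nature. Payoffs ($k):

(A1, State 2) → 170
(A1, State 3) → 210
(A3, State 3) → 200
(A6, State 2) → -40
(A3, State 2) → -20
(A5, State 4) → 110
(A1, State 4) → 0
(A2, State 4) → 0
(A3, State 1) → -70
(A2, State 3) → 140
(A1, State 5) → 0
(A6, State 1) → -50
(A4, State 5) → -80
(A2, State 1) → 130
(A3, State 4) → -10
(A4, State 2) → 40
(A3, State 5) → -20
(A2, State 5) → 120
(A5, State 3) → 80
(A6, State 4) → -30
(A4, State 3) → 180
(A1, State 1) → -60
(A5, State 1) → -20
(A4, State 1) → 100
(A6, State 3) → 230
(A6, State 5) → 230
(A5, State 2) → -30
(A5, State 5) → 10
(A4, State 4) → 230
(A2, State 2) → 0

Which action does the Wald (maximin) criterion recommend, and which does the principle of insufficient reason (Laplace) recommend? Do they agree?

Row minima: A1=-60, A2=0, A3=-70, A4=-80, A5=-30, A6=-50
Best worst-case = 0 → A2.
Row averages: A1=64, A2=78, A3=16, A4=94, A5=30, A6=68
Highest average = 94 → A4.

maximin → A2; laplace → A4 (disagree)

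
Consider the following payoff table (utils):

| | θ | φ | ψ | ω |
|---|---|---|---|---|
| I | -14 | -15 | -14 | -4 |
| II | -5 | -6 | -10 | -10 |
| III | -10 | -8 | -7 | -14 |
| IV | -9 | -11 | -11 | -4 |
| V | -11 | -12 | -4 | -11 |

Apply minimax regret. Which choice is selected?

II

Column bests: θ=-5, φ=-6, ψ=-4, ω=-4.
I regrets: 9, 9, 10, 0 → max 10
II regrets: 0, 0, 6, 6 → max 6
III regrets: 5, 2, 3, 10 → max 10
IV regrets: 4, 5, 7, 0 → max 7
V regrets: 6, 6, 0, 7 → max 7
Smallest max regret = 6 → II.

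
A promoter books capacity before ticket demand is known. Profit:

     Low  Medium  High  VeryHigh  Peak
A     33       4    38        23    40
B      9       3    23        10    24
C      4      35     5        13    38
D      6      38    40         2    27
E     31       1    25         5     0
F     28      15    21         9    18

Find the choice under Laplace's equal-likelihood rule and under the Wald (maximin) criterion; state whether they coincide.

Row averages: A=27.6, B=13.8, C=19, D=22.6, E=12.4, F=18.2
Highest average = 27.6 → A.
Row minima: A=4, B=3, C=4, D=2, E=0, F=9
Best worst-case = 9 → F.

laplace → A; maximin → F (disagree)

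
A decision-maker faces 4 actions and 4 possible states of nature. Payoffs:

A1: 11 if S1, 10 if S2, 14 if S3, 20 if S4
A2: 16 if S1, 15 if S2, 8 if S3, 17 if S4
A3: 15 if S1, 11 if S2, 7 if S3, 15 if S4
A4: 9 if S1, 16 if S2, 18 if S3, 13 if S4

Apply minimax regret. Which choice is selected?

A1

Column bests: S1=16, S2=16, S3=18, S4=20.
A1 regrets: 5, 6, 4, 0 → max 6
A2 regrets: 0, 1, 10, 3 → max 10
A3 regrets: 1, 5, 11, 5 → max 11
A4 regrets: 7, 0, 0, 7 → max 7
Smallest max regret = 6 → A1.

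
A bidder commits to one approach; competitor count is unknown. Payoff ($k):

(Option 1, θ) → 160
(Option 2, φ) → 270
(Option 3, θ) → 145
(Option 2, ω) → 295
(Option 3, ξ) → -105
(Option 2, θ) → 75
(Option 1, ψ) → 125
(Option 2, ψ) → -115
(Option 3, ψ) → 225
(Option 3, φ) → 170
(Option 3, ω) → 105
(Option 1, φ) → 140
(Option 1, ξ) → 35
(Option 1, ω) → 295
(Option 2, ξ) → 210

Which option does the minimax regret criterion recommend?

Column bests: θ=160, φ=270, ψ=225, ω=295, ξ=210.
Option 1 regrets: 0, 130, 100, 0, 175 → max 175
Option 2 regrets: 85, 0, 340, 0, 0 → max 340
Option 3 regrets: 15, 100, 0, 190, 315 → max 315
Smallest max regret = 175 → Option 1.

Option 1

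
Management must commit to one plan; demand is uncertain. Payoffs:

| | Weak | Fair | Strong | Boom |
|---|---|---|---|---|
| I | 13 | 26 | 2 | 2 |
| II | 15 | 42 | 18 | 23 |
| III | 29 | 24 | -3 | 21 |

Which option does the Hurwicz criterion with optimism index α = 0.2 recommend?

I: 0.2·26 + 0.8·2 = 6.8
II: 0.2·42 + 0.8·15 = 20.4
III: 0.2·29 + 0.8·(-3) = 3.4
Highest Hurwicz score = 20.4 → II.

II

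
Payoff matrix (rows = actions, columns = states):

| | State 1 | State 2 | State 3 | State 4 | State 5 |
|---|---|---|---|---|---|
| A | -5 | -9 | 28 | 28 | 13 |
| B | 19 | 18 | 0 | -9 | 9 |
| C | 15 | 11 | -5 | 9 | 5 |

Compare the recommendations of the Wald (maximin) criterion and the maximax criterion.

maximin → C; maximax → A (disagree)

Row minima: A=-9, B=-9, C=-5
Best worst-case = -5 → C.
Row maxima: A=28, B=19, C=15
Best best-case = 28 → A.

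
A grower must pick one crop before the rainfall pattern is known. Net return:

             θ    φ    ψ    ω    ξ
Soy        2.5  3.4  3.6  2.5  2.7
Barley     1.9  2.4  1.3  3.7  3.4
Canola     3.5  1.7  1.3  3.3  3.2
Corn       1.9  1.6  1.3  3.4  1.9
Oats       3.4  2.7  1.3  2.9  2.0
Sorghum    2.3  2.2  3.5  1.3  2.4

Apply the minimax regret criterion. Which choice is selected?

Column bests: θ=3.5, φ=3.4, ψ=3.6, ω=3.7, ξ=3.4.
Soy regrets: 1.0, 0.0, 0.0, 1.2, 0.7 → max 1.2
Barley regrets: 1.6, 1.0, 2.3, 0.0, 0.0 → max 2.3
Canola regrets: 0.0, 1.7, 2.3, 0.4, 0.2 → max 2.3
Corn regrets: 1.6, 1.8, 2.3, 0.3, 1.5 → max 2.3
Oats regrets: 0.1, 0.7, 2.3, 0.8, 1.4 → max 2.3
Sorghum regrets: 1.2, 1.2, 0.1, 2.4, 1.0 → max 2.4
Smallest max regret = 1.2 → Soy.

Soy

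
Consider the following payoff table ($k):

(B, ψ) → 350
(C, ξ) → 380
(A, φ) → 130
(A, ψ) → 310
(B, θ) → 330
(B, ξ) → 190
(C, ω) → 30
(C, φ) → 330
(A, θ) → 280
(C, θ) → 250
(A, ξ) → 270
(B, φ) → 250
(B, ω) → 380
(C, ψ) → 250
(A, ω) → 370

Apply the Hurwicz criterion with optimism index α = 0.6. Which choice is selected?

B

A: 0.6·370 + 0.4·130 = 274
B: 0.6·380 + 0.4·190 = 304
C: 0.6·380 + 0.4·30 = 240
Highest Hurwicz score = 304 → B.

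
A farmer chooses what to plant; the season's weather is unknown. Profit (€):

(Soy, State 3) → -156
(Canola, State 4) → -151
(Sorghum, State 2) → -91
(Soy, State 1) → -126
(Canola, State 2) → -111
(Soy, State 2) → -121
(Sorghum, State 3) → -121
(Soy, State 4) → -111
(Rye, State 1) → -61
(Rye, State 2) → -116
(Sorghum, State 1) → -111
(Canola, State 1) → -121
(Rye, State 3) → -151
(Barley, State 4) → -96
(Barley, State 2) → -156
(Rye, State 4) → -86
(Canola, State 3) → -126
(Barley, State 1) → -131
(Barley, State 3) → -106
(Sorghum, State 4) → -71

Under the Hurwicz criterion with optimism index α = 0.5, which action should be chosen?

Sorghum

Sorghum: 0.5·(-71) + 0.5·(-121) = -96
Soy: 0.5·(-111) + 0.5·(-156) = -133.5
Canola: 0.5·(-111) + 0.5·(-151) = -131
Rye: 0.5·(-61) + 0.5·(-151) = -106
Barley: 0.5·(-96) + 0.5·(-156) = -126
Highest Hurwicz score = -96 → Sorghum.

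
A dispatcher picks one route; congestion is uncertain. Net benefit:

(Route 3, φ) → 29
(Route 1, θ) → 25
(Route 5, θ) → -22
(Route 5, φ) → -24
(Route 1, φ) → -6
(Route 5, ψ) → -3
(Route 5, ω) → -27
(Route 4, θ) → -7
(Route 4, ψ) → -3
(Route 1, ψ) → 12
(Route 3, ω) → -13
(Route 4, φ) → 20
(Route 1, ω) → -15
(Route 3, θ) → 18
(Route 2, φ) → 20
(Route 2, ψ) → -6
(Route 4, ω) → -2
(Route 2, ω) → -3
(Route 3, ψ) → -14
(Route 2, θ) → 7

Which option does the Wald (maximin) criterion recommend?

Row minima: Route 1=-15, Route 2=-6, Route 3=-14, Route 4=-7, Route 5=-27
Best worst-case = -6 → Route 2.

Route 2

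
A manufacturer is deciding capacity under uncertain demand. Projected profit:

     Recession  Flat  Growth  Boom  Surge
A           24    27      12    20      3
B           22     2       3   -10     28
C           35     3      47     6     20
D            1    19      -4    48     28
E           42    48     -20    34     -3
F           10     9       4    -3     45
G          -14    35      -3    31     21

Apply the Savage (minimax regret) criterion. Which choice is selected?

Column bests: Recession=42, Flat=48, Growth=47, Boom=48, Surge=45.
A regrets: 18, 21, 35, 28, 42 → max 42
B regrets: 20, 46, 44, 58, 17 → max 58
C regrets: 7, 45, 0, 42, 25 → max 45
D regrets: 41, 29, 51, 0, 17 → max 51
E regrets: 0, 0, 67, 14, 48 → max 67
F regrets: 32, 39, 43, 51, 0 → max 51
G regrets: 56, 13, 50, 17, 24 → max 56
Smallest max regret = 42 → A.

A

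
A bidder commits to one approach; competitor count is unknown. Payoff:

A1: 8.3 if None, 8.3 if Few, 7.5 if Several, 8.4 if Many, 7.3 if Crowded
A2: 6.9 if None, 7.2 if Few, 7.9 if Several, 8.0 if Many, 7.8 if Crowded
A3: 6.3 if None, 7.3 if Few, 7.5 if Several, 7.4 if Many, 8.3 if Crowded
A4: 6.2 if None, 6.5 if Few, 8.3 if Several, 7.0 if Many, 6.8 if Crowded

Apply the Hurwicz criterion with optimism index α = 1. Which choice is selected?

A1

A1: 1·8.4 + 0·7.3 = 8.4
A2: 1·8.0 + 0·6.9 = 8
A3: 1·8.3 + 0·6.3 = 8.3
A4: 1·8.3 + 0·6.2 = 8.3
Highest Hurwicz score = 8.4 → A1.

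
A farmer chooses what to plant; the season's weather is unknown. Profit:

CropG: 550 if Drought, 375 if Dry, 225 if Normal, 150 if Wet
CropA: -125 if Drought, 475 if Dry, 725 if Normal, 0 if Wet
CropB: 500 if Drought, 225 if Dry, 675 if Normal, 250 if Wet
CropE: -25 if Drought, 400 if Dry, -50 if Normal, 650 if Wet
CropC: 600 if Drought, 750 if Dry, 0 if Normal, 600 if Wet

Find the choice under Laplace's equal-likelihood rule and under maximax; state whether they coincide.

Row averages: CropG=325, CropA=268.75, CropB=412.5, CropE=243.75, CropC=487.5
Highest average = 487.5 → CropC.
Row maxima: CropG=550, CropA=725, CropB=675, CropE=650, CropC=750
Best best-case = 750 → CropC.

laplace → CropC; maximax → CropC (agree)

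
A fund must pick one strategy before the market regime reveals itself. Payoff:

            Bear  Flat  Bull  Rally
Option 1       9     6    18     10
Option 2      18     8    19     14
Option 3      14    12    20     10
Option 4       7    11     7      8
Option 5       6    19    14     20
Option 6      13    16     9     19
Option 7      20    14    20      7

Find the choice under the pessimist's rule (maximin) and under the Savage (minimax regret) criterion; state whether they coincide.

maximin → Option 3; minimax regret → Option 3 (agree)

Row minima: Option 1=6, Option 2=8, Option 3=10, Option 4=7, Option 5=6, Option 6=9, Option 7=7
Best worst-case = 10 → Option 3.
Column bests: Bear=20, Flat=19, Bull=20, Rally=20.
Option 1 regrets: 11, 13, 2, 10 → max 13
Option 2 regrets: 2, 11, 1, 6 → max 11
Option 3 regrets: 6, 7, 0, 10 → max 10
Option 4 regrets: 13, 8, 13, 12 → max 13
Option 5 regrets: 14, 0, 6, 0 → max 14
Option 6 regrets: 7, 3, 11, 1 → max 11
Option 7 regrets: 0, 5, 0, 13 → max 13
Smallest max regret = 10 → Option 3.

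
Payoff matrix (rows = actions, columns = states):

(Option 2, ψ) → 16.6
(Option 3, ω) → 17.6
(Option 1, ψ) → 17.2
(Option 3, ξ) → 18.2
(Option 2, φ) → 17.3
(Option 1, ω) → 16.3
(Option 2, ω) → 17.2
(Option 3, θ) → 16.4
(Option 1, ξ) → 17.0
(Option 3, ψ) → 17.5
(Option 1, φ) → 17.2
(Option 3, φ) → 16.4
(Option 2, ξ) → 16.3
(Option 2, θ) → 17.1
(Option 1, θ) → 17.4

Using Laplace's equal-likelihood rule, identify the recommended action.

Row averages: Option 1=17.02, Option 2=16.9, Option 3=17.22
Highest average = 17.22 → Option 3.

Option 3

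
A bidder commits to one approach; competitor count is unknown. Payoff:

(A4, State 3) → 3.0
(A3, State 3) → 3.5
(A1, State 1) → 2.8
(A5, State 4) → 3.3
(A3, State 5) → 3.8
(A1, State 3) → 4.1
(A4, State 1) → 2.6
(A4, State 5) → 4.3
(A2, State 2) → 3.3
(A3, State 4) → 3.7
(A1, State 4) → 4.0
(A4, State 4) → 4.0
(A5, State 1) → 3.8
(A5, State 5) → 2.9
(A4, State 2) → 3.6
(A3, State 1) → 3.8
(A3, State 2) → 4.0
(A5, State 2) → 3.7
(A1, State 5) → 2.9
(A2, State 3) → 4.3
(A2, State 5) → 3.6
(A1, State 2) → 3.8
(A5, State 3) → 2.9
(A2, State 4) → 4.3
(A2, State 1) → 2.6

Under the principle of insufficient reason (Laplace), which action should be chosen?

Row averages: A1=3.52, A2=3.62, A3=3.76, A4=3.5, A5=3.32
Highest average = 3.76 → A3.

A3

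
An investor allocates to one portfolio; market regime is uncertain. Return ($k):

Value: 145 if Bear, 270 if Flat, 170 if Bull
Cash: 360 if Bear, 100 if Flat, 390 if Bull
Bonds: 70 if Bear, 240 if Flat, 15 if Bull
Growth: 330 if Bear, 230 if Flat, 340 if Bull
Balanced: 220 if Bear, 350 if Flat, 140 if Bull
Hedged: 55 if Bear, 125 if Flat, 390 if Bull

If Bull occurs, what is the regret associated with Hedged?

Best payoff under Bull is 390.
Regret = 390 − 390 = 0.

0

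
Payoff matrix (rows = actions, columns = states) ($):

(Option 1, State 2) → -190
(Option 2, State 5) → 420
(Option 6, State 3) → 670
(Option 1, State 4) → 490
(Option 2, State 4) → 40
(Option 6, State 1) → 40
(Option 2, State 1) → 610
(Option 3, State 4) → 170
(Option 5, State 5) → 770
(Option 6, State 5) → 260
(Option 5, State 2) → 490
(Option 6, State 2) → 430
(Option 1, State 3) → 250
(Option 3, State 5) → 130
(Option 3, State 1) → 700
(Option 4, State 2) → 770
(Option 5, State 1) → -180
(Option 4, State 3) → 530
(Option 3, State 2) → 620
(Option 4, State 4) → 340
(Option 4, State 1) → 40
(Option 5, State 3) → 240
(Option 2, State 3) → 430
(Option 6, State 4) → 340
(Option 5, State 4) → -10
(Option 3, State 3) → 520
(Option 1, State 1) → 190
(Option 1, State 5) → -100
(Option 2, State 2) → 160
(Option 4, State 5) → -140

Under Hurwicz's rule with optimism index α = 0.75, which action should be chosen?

Option 3

Option 1: 0.75·490 + 0.25·(-190) = 320
Option 2: 0.75·610 + 0.25·40 = 467.5
Option 3: 0.75·700 + 0.25·130 = 557.5
Option 4: 0.75·770 + 0.25·(-140) = 542.5
Option 5: 0.75·770 + 0.25·(-180) = 532.5
Option 6: 0.75·670 + 0.25·40 = 512.5
Highest Hurwicz score = 557.5 → Option 3.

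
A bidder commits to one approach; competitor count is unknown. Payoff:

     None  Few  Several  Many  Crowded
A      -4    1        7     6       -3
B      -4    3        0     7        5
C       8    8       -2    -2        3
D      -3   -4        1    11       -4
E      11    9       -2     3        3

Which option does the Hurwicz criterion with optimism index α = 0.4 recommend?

E

A: 0.4·7 + 0.6·(-4) = 0.4
B: 0.4·7 + 0.6·(-4) = 0.4
C: 0.4·8 + 0.6·(-2) = 2
D: 0.4·11 + 0.6·(-4) = 2
E: 0.4·11 + 0.6·(-2) = 3.2
Highest Hurwicz score = 3.2 → E.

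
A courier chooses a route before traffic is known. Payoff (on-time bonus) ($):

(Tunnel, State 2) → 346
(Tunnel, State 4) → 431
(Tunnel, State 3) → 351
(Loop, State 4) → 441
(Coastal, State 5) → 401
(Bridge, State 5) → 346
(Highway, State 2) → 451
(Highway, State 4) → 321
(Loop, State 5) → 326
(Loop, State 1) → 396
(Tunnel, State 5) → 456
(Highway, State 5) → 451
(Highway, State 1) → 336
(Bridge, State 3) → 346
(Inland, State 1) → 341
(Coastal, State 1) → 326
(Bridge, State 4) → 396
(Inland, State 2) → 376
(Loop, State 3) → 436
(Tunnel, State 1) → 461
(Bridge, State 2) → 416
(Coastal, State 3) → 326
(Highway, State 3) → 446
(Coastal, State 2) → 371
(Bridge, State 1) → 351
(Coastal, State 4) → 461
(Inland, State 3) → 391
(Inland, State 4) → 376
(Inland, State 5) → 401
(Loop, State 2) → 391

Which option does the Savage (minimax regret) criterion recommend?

Tunnel

Column bests: State 1=461, State 2=451, State 3=446, State 4=461, State 5=456.
Highway regrets: 125, 0, 0, 140, 5 → max 140
Inland regrets: 120, 75, 55, 85, 55 → max 120
Tunnel regrets: 0, 105, 95, 30, 0 → max 105
Coastal regrets: 135, 80, 120, 0, 55 → max 135
Bridge regrets: 110, 35, 100, 65, 110 → max 110
Loop regrets: 65, 60, 10, 20, 130 → max 130
Smallest max regret = 105 → Tunnel.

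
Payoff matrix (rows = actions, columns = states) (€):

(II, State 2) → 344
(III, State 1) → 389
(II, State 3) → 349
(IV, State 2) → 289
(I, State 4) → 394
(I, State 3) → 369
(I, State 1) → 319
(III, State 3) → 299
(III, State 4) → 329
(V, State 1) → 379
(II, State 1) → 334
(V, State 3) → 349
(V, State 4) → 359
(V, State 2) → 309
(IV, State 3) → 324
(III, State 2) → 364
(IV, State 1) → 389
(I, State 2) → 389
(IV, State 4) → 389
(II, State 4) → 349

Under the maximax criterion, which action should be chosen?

I

Row maxima: I=394, II=349, III=389, IV=389, V=379
Best best-case = 394 → I.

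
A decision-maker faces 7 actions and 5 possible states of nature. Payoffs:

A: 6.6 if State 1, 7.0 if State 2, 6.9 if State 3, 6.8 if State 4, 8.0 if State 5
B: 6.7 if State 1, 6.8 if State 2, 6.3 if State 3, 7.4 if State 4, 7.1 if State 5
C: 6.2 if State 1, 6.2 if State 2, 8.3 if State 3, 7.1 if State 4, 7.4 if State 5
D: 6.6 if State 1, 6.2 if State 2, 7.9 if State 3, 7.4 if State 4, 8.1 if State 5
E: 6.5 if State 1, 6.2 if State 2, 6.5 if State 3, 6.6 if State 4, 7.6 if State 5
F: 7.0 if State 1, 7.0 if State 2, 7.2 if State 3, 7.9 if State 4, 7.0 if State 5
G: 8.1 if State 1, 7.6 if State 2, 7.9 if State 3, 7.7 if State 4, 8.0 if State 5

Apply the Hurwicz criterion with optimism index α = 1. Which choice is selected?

C

A: 1·8.0 + 0·6.6 = 8
B: 1·7.4 + 0·6.3 = 7.4
C: 1·8.3 + 0·6.2 = 8.3
D: 1·8.1 + 0·6.2 = 8.1
E: 1·7.6 + 0·6.2 = 7.6
F: 1·7.9 + 0·7.0 = 7.9
G: 1·8.1 + 0·7.6 = 8.1
Highest Hurwicz score = 8.3 → C.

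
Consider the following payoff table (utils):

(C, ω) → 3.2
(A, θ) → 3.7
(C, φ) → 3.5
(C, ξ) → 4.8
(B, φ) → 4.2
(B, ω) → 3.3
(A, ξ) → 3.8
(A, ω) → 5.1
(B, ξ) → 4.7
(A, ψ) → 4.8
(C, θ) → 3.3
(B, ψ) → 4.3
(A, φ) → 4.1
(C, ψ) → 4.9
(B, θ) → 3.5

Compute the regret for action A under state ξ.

Best payoff under ξ is 4.8.
Regret = 4.8 − 3.8 = 1.0.

1.0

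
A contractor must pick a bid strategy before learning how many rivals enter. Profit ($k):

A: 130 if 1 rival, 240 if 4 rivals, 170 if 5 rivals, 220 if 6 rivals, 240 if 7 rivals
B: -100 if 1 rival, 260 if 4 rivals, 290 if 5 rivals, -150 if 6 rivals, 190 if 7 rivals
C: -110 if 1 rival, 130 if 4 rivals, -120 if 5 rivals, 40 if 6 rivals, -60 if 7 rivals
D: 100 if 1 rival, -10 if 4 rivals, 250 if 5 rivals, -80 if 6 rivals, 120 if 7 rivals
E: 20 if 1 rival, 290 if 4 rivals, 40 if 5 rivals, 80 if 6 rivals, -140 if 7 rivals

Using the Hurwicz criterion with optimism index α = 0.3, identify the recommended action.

A

A: 0.3·240 + 0.7·130 = 163
B: 0.3·290 + 0.7·(-150) = -18
C: 0.3·130 + 0.7·(-120) = -45
D: 0.3·250 + 0.7·(-80) = 19
E: 0.3·290 + 0.7·(-140) = -11
Highest Hurwicz score = 163 → A.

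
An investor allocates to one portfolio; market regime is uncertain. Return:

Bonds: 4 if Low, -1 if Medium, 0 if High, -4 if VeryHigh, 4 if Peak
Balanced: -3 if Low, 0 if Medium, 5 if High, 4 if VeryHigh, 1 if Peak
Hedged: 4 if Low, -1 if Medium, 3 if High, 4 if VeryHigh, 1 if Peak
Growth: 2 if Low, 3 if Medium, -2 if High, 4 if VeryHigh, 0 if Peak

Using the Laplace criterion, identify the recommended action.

Hedged

Row averages: Bonds=0.6, Balanced=1.4, Hedged=2.2, Growth=1.4
Highest average = 2.2 → Hedged.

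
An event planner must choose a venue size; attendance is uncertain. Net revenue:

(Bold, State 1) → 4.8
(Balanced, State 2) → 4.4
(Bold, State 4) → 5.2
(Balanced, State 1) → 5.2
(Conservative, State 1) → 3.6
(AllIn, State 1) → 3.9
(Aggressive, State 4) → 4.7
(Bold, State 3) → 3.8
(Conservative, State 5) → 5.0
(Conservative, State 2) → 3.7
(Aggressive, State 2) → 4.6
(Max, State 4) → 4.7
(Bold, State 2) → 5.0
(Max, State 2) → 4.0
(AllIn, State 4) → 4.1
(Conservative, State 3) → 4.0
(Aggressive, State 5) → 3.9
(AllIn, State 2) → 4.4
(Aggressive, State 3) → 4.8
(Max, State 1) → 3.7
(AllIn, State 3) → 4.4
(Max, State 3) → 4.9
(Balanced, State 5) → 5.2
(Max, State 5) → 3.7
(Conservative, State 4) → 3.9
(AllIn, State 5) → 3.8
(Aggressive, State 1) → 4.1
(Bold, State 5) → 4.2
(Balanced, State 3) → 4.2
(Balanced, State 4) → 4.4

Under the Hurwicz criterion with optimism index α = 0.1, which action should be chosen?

Conservative: 0.1·5.0 + 0.9·3.6 = 3.74
Balanced: 0.1·5.2 + 0.9·4.2 = 4.3
Aggressive: 0.1·4.8 + 0.9·3.9 = 3.99
Bold: 0.1·5.2 + 0.9·3.8 = 3.94
AllIn: 0.1·4.4 + 0.9·3.8 = 3.86
Max: 0.1·4.9 + 0.9·3.7 = 3.82
Highest Hurwicz score = 4.3 → Balanced.

Balanced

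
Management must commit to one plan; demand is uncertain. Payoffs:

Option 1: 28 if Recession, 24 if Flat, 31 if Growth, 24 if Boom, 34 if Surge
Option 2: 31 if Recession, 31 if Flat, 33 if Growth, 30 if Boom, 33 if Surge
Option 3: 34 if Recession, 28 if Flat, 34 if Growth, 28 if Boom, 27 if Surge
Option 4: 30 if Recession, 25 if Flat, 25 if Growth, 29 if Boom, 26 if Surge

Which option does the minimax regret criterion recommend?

Option 2

Column bests: Recession=34, Flat=31, Growth=34, Boom=30, Surge=34.
Option 1 regrets: 6, 7, 3, 6, 0 → max 7
Option 2 regrets: 3, 0, 1, 0, 1 → max 3
Option 3 regrets: 0, 3, 0, 2, 7 → max 7
Option 4 regrets: 4, 6, 9, 1, 8 → max 9
Smallest max regret = 3 → Option 2.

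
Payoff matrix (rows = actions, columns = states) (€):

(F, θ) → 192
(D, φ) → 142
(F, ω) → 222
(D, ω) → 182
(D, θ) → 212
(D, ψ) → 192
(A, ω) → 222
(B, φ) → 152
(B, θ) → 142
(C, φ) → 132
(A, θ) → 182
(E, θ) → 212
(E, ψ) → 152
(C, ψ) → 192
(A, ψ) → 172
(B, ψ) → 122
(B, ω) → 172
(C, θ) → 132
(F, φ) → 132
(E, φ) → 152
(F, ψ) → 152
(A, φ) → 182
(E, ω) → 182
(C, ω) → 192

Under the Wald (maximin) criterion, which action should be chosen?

A

Row minima: A=172, B=122, C=132, D=142, E=152, F=132
Best worst-case = 172 → A.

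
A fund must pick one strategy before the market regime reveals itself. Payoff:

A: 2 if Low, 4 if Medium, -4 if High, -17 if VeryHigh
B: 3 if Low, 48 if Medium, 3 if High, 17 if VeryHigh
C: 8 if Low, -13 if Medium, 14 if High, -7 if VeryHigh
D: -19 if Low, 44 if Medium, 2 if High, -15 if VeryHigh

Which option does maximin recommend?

Row minima: A=-17, B=3, C=-13, D=-19
Best worst-case = 3 → B.

B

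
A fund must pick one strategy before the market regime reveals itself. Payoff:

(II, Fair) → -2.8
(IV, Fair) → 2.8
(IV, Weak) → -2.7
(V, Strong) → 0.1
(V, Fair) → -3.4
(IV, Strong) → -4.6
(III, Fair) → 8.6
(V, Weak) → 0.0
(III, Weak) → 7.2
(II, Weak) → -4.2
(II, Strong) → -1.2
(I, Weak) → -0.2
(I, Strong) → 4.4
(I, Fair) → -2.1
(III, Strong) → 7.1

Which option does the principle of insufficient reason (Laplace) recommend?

III

Row averages: I=0.7, II=-41/15, III=229/30, IV=-1.5, V=-1.1
Highest average = 229/30 → III.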